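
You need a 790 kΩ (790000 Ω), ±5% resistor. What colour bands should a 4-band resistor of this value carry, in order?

violet, white, yellow, gold

790000 Ω = 79 × 10^4.
7 → violet
9 → white
Multiplier 10^4 → yellow.
±5% tolerance → gold.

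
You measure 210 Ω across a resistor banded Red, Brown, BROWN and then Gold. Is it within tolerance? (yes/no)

yes

Red → 2 (first significant figure)
Brown → 1 (second significant figure)
Brown → ×10 multiplier
Gold → ±5% tolerance
21 × 10 = 210 Ω
Allowed range: 199.5 Ω to 220.5 Ω.
210 Ω lies inside that range.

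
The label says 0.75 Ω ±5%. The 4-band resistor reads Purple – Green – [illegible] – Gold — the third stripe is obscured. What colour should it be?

0.75 Ω = 75 × 10^-2.
The third band is the multiplier, 10^-2, which is silver.

silver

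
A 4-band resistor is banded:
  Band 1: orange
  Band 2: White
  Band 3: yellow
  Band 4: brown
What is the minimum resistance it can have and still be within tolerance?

386100 Ω

Orange → 3 (first significant figure)
White → 9 (second significant figure)
Yellow → ×10^4 multiplier
Brown → ±1% tolerance
39 × 10000 = 390000 Ω
Minimum = 390000 × (1 − 1/100) = 386100 Ω.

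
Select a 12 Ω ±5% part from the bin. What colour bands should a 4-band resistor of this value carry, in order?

brown, red, black, gold

12 Ω = 12 × 10^0.
1 → brown
2 → red
Multiplier 10^0 → black.
±5% tolerance → gold.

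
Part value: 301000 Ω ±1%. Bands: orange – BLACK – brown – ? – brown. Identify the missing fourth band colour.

301000 Ω = 301 × 10^3.
The fourth band is the multiplier, 10^3, which is orange.

orange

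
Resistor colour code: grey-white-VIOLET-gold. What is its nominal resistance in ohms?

890000000 Ω

Grey → 8 (first significant figure)
White → 9 (second significant figure)
Violet → ×10^7 multiplier
89 × 10000000 = 890000000 Ω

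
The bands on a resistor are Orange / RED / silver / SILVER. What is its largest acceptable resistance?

0.352 Ω

Orange → 3 (first significant figure)
Red → 2 (second significant figure)
Silver → ×0.01 multiplier
Silver → ±10% tolerance
32 × 0.01 = 0.32 Ω
Largest = 0.32 × (1 + 10/100) = 0.352 Ω.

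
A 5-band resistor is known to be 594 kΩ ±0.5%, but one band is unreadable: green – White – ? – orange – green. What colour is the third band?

594000 Ω = 594 × 10^3.
The third band gives digit 4 of the significand, and 4 is yellow.

yellow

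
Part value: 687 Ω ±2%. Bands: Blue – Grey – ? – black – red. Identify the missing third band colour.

violet

687 Ω = 687 × 10^0.
The third band gives digit 7 of the significand, and 7 is violet.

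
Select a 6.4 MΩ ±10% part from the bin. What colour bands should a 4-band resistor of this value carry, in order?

6400000 Ω = 64 × 10^5.
6 → blue
4 → yellow
Multiplier 10^5 → green.
±10% tolerance → silver.

blue, yellow, green, silver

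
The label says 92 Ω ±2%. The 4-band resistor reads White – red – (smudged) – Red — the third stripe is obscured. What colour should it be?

black

92 Ω = 92 × 10^0.
The third band is the multiplier, 10^0, which is black.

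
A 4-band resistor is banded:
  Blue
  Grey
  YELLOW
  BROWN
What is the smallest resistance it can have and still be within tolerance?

673200 Ω

Blue → 6 (first significant figure)
Grey → 8 (second significant figure)
Yellow → ×10^4 multiplier
Brown → ±1% tolerance
68 × 10000 = 680000 Ω
Smallest = 680000 × (1 − 1/100) = 673200 Ω.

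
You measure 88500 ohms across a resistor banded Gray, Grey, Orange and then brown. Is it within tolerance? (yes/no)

Grey → 8 (first significant figure)
Grey → 8 (second significant figure)
Orange → ×10^3 multiplier
Brown → ±1% tolerance
88 × 1000 = 88000 Ω
Allowed range: 87120 Ω to 88880 Ω.
88500 ohms lies inside that range.

yes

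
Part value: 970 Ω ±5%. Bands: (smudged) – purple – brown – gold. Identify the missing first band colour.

white

970 Ω = 97 × 10^1.
The first band gives digit 9 of the significand, and 9 is white.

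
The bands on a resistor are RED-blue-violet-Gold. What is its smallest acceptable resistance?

247000000 Ω

Red → 2 (first significant figure)
Blue → 6 (second significant figure)
Violet → ×10^7 multiplier
Gold → ±5% tolerance
26 × 10000000 = 260000000 Ω
Smallest = 260000000 × (1 − 5/100) = 247000000 Ω.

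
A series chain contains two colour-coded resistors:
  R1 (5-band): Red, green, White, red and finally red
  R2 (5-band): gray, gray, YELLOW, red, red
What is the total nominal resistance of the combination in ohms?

114300 Ω

R1: red, green, white → 259; red ×10^2 → 25900 Ω.
R2: grey, grey, yellow → 884; red ×10^2 → 88400 Ω.
Series: 25900 + 88400 = 114300 Ω.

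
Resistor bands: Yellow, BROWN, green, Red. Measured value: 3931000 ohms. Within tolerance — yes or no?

no

Yellow → 4 (first significant figure)
Brown → 1 (second significant figure)
Green → ×10^5 multiplier
Red → ±2% tolerance
41 × 100000 = 4100000 Ω
Allowed range: 4018000 Ω to 4182000 Ω.
3931000 ohms lies outside that range.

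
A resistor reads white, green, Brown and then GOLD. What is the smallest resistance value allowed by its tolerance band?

White → 9 (first significant figure)
Green → 5 (second significant figure)
Brown → ×10 multiplier
Gold → ±5% tolerance
95 × 10 = 950 Ω
Smallest = 950 × (1 − 5/100) = 902.5 Ω.

902.5 Ω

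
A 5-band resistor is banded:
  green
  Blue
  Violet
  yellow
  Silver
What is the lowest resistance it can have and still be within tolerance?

Green → 5 (first significant figure)
Blue → 6 (second significant figure)
Violet → 7 (third significant figure)
Yellow → ×10^4 multiplier
Silver → ±10% tolerance
567 × 10000 = 5670000 Ω
Lowest = 5670000 × (1 − 10/100) = 5103000 Ω.

5103000 Ω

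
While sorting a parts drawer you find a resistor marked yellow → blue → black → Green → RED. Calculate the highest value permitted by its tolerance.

46920000 Ω

Yellow → 4 (first significant figure)
Blue → 6 (second significant figure)
Black → 0 (third significant figure)
Green → ×10^5 multiplier
Red → ±2% tolerance
460 × 100000 = 46000000 Ω
Highest = 46000000 × (1 + 2/100) = 46920000 Ω.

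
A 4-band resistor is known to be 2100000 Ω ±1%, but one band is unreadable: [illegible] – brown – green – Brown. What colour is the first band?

2100000 Ω = 21 × 10^5.
The first band gives digit 2 of the significand, and 2 is red.

red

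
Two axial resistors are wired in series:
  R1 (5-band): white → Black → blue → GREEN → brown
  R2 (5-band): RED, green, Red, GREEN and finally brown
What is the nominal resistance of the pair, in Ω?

115800000 Ω

R1: white, black, blue → 906; green ×10^5 → 90600000 Ω.
R2: red, green, red → 252; green ×10^5 → 25200000 Ω.
Series: 90600000 + 25200000 = 115800000 Ω.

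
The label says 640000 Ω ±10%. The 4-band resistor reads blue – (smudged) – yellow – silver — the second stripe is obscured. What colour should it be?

yellow

640000 Ω = 64 × 10^4.
The second band gives digit 4 of the significand, and 4 is yellow.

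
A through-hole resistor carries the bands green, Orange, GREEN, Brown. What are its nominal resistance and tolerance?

Green → 5 (first significant figure)
Orange → 3 (second significant figure)
Green → ×10^5 multiplier
Brown → ±1% tolerance
53 × 100000 = 5300000 Ω

5300000 Ω ±1%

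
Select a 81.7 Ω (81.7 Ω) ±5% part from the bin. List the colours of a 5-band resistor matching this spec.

grey, brown, violet, gold, gold

81.7 Ω = 817 × 10^-1.
8 → grey
1 → brown
7 → violet
Multiplier 10^-1 → gold.
±5% tolerance → gold.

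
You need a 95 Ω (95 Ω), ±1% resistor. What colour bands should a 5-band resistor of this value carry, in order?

95 Ω = 950 × 10^-1.
9 → white
5 → green
0 → black
Multiplier 10^-1 → gold.
±1% tolerance → brown.

white, green, black, gold, brown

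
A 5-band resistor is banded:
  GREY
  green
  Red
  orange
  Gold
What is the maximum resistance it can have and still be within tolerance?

Grey → 8 (first significant figure)
Green → 5 (second significant figure)
Red → 2 (third significant figure)
Orange → ×10^3 multiplier
Gold → ±5% tolerance
852 × 1000 = 852000 Ω
Maximum = 852000 × (1 + 5/100) = 894600 Ω.

894600 Ω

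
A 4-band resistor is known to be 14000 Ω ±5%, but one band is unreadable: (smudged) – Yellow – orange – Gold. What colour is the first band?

brown

14000 Ω = 14 × 10^3.
The first band gives digit 1 of the significand, and 1 is brown.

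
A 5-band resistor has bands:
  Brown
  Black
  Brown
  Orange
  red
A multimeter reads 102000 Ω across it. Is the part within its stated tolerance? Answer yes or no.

yes

Brown → 1 (first significant figure)
Black → 0 (second significant figure)
Brown → 1 (third significant figure)
Orange → ×10^3 multiplier
Red → ±2% tolerance
101 × 1000 = 101000 Ω
Allowed range: 98980 Ω to 103020 Ω.
102000 Ω lies inside that range.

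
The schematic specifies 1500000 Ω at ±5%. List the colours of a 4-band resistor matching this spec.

1500000 Ω = 15 × 10^5.
1 → brown
5 → green
Multiplier 10^5 → green.
±5% tolerance → gold.

brown, green, green, gold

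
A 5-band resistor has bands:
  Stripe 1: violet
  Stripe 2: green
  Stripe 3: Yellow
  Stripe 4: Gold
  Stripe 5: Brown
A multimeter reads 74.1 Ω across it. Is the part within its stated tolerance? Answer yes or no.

no

Violet → 7 (first significant figure)
Green → 5 (second significant figure)
Yellow → 4 (third significant figure)
Gold → ×0.1 multiplier
Brown → ±1% tolerance
754 × 0.1 = 75.4 Ω
Allowed range: 74.646 Ω to 76.154 Ω.
74.1 Ω lies outside that range.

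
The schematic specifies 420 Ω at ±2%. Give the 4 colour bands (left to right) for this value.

yellow, red, brown, red

420 Ω = 42 × 10^1.
4 → yellow
2 → red
Multiplier 10^1 → brown.
±2% tolerance → red.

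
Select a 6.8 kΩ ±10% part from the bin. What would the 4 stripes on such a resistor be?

blue, grey, red, silver

6800 Ω = 68 × 10^2.
6 → blue
8 → grey
Multiplier 10^2 → red.
±10% tolerance → silver.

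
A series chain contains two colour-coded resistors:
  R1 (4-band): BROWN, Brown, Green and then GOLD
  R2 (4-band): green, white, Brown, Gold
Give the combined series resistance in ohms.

1100590 Ω

R1: brown, brown → 11; green ×10^5 → 1100000 Ω.
R2: green, white → 59; brown ×10 → 590 Ω.
Series: 1100000 + 590 = 1100590 Ω.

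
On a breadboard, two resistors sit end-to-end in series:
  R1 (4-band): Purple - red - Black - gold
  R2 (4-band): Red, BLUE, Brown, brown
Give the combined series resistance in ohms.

R1: violet, red → 72; black ×1 → 72 Ω.
R2: red, blue → 26; brown ×10 → 260 Ω.
Series: 72 + 260 = 332 Ω.

332 Ω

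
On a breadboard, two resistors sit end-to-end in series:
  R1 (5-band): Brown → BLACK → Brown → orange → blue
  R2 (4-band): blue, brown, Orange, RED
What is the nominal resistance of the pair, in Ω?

R1: brown, black, brown → 101; orange ×10^3 → 101000 Ω.
R2: blue, brown → 61; orange ×10^3 → 61000 Ω.
Series: 101000 + 61000 = 162000 Ω.

162000 Ω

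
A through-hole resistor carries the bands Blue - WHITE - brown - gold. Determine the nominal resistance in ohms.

690 Ω

Blue → 6 (first significant figure)
White → 9 (second significant figure)
Brown → ×10 multiplier
69 × 10 = 690 Ω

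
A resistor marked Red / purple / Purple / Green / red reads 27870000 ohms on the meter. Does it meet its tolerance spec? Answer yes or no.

yes

Red → 2 (first significant figure)
Violet → 7 (second significant figure)
Violet → 7 (third significant figure)
Green → ×10^5 multiplier
Red → ±2% tolerance
277 × 100000 = 27700000 Ω
Allowed range: 27146000 Ω to 28254000 Ω.
27870000 ohms lies inside that range.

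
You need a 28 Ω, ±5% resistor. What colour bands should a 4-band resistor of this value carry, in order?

28 Ω = 28 × 10^0.
2 → red
8 → grey
Multiplier 10^0 → black.
±5% tolerance → gold.

red, grey, black, gold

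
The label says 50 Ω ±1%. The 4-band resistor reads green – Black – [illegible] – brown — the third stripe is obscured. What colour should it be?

50 Ω = 50 × 10^0.
The third band is the multiplier, 10^0, which is black.

black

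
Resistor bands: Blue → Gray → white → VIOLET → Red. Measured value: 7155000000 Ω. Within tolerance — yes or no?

Blue → 6 (first significant figure)
Grey → 8 (second significant figure)
White → 9 (third significant figure)
Violet → ×10^7 multiplier
Red → ±2% tolerance
689 × 10000000 = 6890000000 Ω
Allowed range: 6752200000 Ω to 7027800000 Ω.
7155000000 Ω lies outside that range.

no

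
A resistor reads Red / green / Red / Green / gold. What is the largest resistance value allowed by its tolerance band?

Red → 2 (first significant figure)
Green → 5 (second significant figure)
Red → 2 (third significant figure)
Green → ×10^5 multiplier
Gold → ±5% tolerance
252 × 100000 = 25200000 Ω
Largest = 25200000 × (1 + 5/100) = 26460000 Ω.

26460000 Ω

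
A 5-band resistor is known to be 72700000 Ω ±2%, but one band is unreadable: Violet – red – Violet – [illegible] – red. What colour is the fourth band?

green

72700000 Ω = 727 × 10^5.
The fourth band is the multiplier, 10^5, which is green.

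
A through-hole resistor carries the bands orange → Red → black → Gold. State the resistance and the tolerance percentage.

32 Ω ±5%

Orange → 3 (first significant figure)
Red → 2 (second significant figure)
Black → ×1 multiplier
Gold → ±5% tolerance
32 × 1 = 32 Ω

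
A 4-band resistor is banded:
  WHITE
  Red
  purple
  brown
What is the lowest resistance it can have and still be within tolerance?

910800000 Ω

White → 9 (first significant figure)
Red → 2 (second significant figure)
Violet → ×10^7 multiplier
Brown → ±1% tolerance
92 × 10000000 = 920000000 Ω
Lowest = 920000000 × (1 − 1/100) = 910800000 Ω.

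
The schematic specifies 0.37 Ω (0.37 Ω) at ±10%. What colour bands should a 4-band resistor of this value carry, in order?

orange, violet, silver, silver

0.37 Ω = 37 × 10^-2.
3 → orange
7 → violet
Multiplier 10^-2 → silver.
±10% tolerance → silver.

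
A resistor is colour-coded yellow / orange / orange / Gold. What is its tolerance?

The last band, gold, is the tolerance band.
Gold corresponds to ±5%.

±5%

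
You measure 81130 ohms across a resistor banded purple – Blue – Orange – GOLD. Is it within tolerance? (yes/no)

no

Violet → 7 (first significant figure)
Blue → 6 (second significant figure)
Orange → ×10^3 multiplier
Gold → ±5% tolerance
76 × 1000 = 76000 Ω
Allowed range: 72200 Ω to 79800 Ω.
81130 ohms lies outside that range.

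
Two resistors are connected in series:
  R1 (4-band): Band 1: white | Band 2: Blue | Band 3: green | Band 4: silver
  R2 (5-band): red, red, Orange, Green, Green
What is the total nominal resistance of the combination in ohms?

R1: white, blue → 96; green ×10^5 → 9600000 Ω.
R2: red, red, orange → 223; green ×10^5 → 22300000 Ω.
Series: 9600000 + 22300000 = 31900000 Ω.

31900000 Ω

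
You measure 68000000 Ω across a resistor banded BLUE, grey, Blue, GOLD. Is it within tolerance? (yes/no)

yes

Blue → 6 (first significant figure)
Grey → 8 (second significant figure)
Blue → ×10^6 multiplier
Gold → ±5% tolerance
68 × 1000000 = 68000000 Ω
Allowed range: 64600000 Ω to 71400000 Ω.
68000000 Ω lies inside that range.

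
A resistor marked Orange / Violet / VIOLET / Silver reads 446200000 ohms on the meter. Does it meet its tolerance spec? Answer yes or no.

Orange → 3 (first significant figure)
Violet → 7 (second significant figure)
Violet → ×10^7 multiplier
Silver → ±10% tolerance
37 × 10000000 = 370000000 Ω
Allowed range: 333000000 Ω to 407000000 Ω.
446200000 ohms lies outside that range.

no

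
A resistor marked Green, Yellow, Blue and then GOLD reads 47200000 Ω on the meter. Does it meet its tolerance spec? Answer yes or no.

no

Green → 5 (first significant figure)
Yellow → 4 (second significant figure)
Blue → ×10^6 multiplier
Gold → ±5% tolerance
54 × 1000000 = 54000000 Ω
Allowed range: 51300000 Ω to 56700000 Ω.
47200000 Ω lies outside that range.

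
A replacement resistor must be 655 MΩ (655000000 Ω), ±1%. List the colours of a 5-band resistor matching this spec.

655000000 Ω = 655 × 10^6.
6 → blue
5 → green
5 → green
Multiplier 10^6 → blue.
±1% tolerance → brown.

blue, green, green, blue, brown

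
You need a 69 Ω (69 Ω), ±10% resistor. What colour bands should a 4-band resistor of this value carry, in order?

blue, white, black, silver

69 Ω = 69 × 10^0.
6 → blue
9 → white
Multiplier 10^0 → black.
±10% tolerance → silver.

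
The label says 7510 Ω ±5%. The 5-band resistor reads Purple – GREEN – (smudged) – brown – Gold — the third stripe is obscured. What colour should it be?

7510 Ω = 751 × 10^1.
The third band gives digit 1 of the significand, and 1 is brown.

brown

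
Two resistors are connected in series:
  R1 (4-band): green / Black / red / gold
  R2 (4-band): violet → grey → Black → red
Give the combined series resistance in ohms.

5078 Ω

R1: green, black → 50; red ×10^2 → 5000 Ω.
R2: violet, grey → 78; black ×1 → 78 Ω.
Series: 5000 + 78 = 5078 Ω.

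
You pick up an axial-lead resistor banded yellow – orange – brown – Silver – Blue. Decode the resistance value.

4.31 Ω

Yellow → 4 (first significant figure)
Orange → 3 (second significant figure)
Brown → 1 (third significant figure)
Silver → ×0.01 multiplier
431 × 0.01 = 4.31 Ω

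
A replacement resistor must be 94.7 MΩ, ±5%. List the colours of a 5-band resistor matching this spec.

white, yellow, violet, green, gold

94700000 Ω = 947 × 10^5.
9 → white
4 → yellow
7 → violet
Multiplier 10^5 → green.
±5% tolerance → gold.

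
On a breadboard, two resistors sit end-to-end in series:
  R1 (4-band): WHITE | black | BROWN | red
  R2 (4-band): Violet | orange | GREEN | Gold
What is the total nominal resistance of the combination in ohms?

R1: white, black → 90; brown ×10 → 900 Ω.
R2: violet, orange → 73; green ×10^5 → 7300000 Ω.
Series: 900 + 7300000 = 7300900 Ω.

7300900 Ω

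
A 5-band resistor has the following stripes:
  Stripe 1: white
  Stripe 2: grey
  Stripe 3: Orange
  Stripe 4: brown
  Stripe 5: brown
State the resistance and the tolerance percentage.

White → 9 (first significant figure)
Grey → 8 (second significant figure)
Orange → 3 (third significant figure)
Brown → ×10 multiplier
Brown → ±1% tolerance
983 × 10 = 9830 Ω

9830 Ω ±1%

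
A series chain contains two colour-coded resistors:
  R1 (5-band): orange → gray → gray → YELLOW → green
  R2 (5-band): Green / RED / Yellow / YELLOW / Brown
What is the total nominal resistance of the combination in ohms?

9120000 Ω

R1: orange, grey, grey → 388; yellow ×10^4 → 3880000 Ω.
R2: green, red, yellow → 524; yellow ×10^4 → 5240000 Ω.
Series: 3880000 + 5240000 = 9120000 Ω.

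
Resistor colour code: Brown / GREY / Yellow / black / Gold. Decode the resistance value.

Brown → 1 (first significant figure)
Grey → 8 (second significant figure)
Yellow → 4 (third significant figure)
Black → ×1 multiplier
184 × 1 = 184 Ω

184 Ω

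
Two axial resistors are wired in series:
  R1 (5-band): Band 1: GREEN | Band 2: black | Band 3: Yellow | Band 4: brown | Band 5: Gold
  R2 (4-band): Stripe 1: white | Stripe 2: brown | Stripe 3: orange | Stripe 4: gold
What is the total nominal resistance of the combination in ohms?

96040 Ω

R1: green, black, yellow → 504; brown ×10 → 5040 Ω.
R2: white, brown → 91; orange ×10^3 → 91000 Ω.
Series: 5040 + 91000 = 96040 Ω.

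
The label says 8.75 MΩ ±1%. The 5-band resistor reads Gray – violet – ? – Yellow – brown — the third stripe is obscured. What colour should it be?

green

8750000 Ω = 875 × 10^4.
The third band gives digit 5 of the significand, and 5 is green.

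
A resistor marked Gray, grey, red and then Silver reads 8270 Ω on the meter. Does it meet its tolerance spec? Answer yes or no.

yes

Grey → 8 (first significant figure)
Grey → 8 (second significant figure)
Red → ×10^2 multiplier
Silver → ±10% tolerance
88 × 100 = 8800 Ω
Allowed range: 7920 Ω to 9680 Ω.
8270 Ω lies inside that range.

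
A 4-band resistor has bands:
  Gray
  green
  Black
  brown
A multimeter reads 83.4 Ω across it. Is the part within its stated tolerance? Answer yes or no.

no

Grey → 8 (first significant figure)
Green → 5 (second significant figure)
Black → ×1 multiplier
Brown → ±1% tolerance
85 × 1 = 85 Ω
Allowed range: 84.15 Ω to 85.85 Ω.
83.4 Ω lies outside that range.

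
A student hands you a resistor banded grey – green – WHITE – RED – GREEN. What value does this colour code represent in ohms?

85900 Ω

Grey → 8 (first significant figure)
Green → 5 (second significant figure)
White → 9 (third significant figure)
Red → ×10^2 multiplier
859 × 100 = 85900 Ω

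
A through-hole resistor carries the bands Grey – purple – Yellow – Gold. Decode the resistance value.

870000 Ω

Grey → 8 (first significant figure)
Violet → 7 (second significant figure)
Yellow → ×10^4 multiplier
87 × 10000 = 870000 Ω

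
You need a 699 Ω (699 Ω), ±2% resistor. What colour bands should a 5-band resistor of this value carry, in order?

blue, white, white, black, red

699 Ω = 699 × 10^0.
6 → blue
9 → white
9 → white
Multiplier 10^0 → black.
±2% tolerance → red.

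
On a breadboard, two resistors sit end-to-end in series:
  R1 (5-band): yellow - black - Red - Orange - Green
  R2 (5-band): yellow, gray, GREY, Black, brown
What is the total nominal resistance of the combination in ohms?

402488 Ω

R1: yellow, black, red → 402; orange ×10^3 → 402000 Ω.
R2: yellow, grey, grey → 488; black ×1 → 488 Ω.
Series: 402000 + 488 = 402488 Ω.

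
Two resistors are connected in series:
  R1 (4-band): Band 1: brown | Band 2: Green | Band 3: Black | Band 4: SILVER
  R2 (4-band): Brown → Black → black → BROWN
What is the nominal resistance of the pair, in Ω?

25 Ω

R1: brown, green → 15; black ×1 → 15 Ω.
R2: brown, black → 10; black ×1 → 10 Ω.
Series: 15 + 10 = 25 Ω.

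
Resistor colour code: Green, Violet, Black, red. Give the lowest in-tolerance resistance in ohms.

55.86 Ω

Green → 5 (first significant figure)
Violet → 7 (second significant figure)
Black → ×1 multiplier
Red → ±2% tolerance
57 × 1 = 57 Ω
Lowest = 57 × (1 − 2/100) = 55.86 Ω.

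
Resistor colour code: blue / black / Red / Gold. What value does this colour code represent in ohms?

6000 Ω

Blue → 6 (first significant figure)
Black → 0 (second significant figure)
Red → ×10^2 multiplier
60 × 100 = 6000 Ω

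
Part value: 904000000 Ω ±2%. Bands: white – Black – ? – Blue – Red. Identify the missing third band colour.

yellow

904000000 Ω = 904 × 10^6.
The third band gives digit 4 of the significand, and 4 is yellow.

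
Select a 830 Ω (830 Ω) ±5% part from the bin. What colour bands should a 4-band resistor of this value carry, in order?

830 Ω = 83 × 10^1.
8 → grey
3 → orange
Multiplier 10^1 → brown.
±5% tolerance → gold.

grey, orange, brown, gold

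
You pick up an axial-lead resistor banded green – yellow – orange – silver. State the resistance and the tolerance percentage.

Green → 5 (first significant figure)
Yellow → 4 (second significant figure)
Orange → ×10^3 multiplier
Silver → ±10% tolerance
54 × 1000 = 54000 Ω

54000 Ω ±10%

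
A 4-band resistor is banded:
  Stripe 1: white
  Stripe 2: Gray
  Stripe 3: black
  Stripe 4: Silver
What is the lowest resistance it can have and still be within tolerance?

White → 9 (first significant figure)
Grey → 8 (second significant figure)
Black → ×1 multiplier
Silver → ±10% tolerance
98 × 1 = 98 Ω
Lowest = 98 × (1 − 10/100) = 88.2 Ω.

88.2 Ω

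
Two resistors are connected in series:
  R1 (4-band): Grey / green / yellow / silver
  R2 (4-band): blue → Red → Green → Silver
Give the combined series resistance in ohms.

7050000 Ω

R1: grey, green → 85; yellow ×10^4 → 850000 Ω.
R2: blue, red → 62; green ×10^5 → 6200000 Ω.
Series: 850000 + 6200000 = 7050000 Ω.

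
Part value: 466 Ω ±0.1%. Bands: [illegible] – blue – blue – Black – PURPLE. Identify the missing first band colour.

466 Ω = 466 × 10^0.
The first band gives digit 4 of the significand, and 4 is yellow.

yellow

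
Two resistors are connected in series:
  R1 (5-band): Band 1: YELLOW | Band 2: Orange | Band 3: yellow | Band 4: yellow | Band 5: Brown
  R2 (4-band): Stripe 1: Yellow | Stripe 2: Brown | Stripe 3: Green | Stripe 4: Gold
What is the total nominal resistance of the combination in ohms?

8440000 Ω

R1: yellow, orange, yellow → 434; yellow ×10^4 → 4340000 Ω.
R2: yellow, brown → 41; green ×10^5 → 4100000 Ω.
Series: 4340000 + 4100000 = 8440000 Ω.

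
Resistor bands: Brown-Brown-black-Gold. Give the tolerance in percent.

The last band, gold, is the tolerance band.
Gold corresponds to ±5%.

±5%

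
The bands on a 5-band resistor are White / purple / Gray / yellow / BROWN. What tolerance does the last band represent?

±1%

The last band, brown, is the tolerance band.
Brown corresponds to ±1%.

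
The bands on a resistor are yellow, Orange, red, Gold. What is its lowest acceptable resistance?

4085 Ω

Yellow → 4 (first significant figure)
Orange → 3 (second significant figure)
Red → ×10^2 multiplier
Gold → ±5% tolerance
43 × 100 = 4300 Ω
Lowest = 4300 × (1 − 5/100) = 4085 Ω.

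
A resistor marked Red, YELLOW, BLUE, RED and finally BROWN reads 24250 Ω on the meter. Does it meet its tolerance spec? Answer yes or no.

no

Red → 2 (first significant figure)
Yellow → 4 (second significant figure)
Blue → 6 (third significant figure)
Red → ×10^2 multiplier
Brown → ±1% tolerance
246 × 100 = 24600 Ω
Allowed range: 24354 Ω to 24846 Ω.
24250 Ω lies outside that range.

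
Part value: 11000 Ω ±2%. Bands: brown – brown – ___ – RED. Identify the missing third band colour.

11000 Ω = 11 × 10^3.
The third band is the multiplier, 10^3, which is orange.

orange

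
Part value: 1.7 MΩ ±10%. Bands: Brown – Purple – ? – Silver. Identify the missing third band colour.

green

1700000 Ω = 17 × 10^5.
The third band is the multiplier, 10^5, which is green.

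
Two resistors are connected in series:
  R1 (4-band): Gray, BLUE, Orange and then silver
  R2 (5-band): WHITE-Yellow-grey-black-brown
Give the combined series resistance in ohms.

86948 Ω

R1: grey, blue → 86; orange ×10^3 → 86000 Ω.
R2: white, yellow, grey → 948; black ×1 → 948 Ω.
Series: 86000 + 948 = 86948 Ω.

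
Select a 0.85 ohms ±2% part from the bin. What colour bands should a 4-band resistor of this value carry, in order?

grey, green, silver, red

0.85 Ω = 85 × 10^-2.
8 → grey
5 → green
Multiplier 10^-2 → silver.
±2% tolerance → red.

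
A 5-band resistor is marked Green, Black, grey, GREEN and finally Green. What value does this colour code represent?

50800000 Ω

Green → 5 (first significant figure)
Black → 0 (second significant figure)
Grey → 8 (third significant figure)
Green → ×10^5 multiplier
508 × 100000 = 50800000 Ω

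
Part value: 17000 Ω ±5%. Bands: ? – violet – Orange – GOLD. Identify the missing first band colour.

brown

17000 Ω = 17 × 10^3.
The first band gives digit 1 of the significand, and 1 is brown.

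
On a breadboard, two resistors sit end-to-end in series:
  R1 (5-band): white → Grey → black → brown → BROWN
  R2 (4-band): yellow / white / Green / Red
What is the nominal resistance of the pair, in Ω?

R1: white, grey, black → 980; brown ×10 → 9800 Ω.
R2: yellow, white → 49; green ×10^5 → 4900000 Ω.
Series: 9800 + 4900000 = 4909800 Ω.

4909800 Ω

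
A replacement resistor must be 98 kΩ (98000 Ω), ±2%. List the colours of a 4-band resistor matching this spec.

98000 Ω = 98 × 10^3.
9 → white
8 → grey
Multiplier 10^3 → orange.
±2% tolerance → red.

white, grey, orange, red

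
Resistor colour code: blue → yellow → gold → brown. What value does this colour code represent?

6.4 Ω

Blue → 6 (first significant figure)
Yellow → 4 (second significant figure)
Gold → ×0.1 multiplier
64 × 0.1 = 6.4 Ω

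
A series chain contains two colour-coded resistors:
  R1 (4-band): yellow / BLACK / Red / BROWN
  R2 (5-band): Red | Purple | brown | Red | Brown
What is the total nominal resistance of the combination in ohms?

31100 Ω

R1: yellow, black → 40; red ×10^2 → 4000 Ω.
R2: red, violet, brown → 271; red ×10^2 → 27100 Ω.
Series: 4000 + 27100 = 31100 Ω.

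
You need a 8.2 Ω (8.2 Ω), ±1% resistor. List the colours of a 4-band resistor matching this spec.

8.2 Ω = 82 × 10^-1.
8 → grey
2 → red
Multiplier 10^-1 → gold.
±1% tolerance → brown.

grey, red, gold, brown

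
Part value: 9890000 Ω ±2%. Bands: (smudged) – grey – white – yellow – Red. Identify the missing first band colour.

9890000 Ω = 989 × 10^4.
The first band gives digit 9 of the significand, and 9 is white.

white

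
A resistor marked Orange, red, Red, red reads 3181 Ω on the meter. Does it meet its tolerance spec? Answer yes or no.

yes

Orange → 3 (first significant figure)
Red → 2 (second significant figure)
Red → ×10^2 multiplier
Red → ±2% tolerance
32 × 100 = 3200 Ω
Allowed range: 3136 Ω to 3264 Ω.
3181 Ω lies inside that range.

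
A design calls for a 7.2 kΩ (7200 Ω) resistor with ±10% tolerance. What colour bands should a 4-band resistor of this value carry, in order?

7200 Ω = 72 × 10^2.
7 → violet
2 → red
Multiplier 10^2 → red.
±10% tolerance → silver.

violet, red, red, silver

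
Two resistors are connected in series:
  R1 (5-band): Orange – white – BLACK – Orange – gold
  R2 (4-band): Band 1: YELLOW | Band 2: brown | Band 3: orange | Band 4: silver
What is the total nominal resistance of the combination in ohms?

431000 Ω

R1: orange, white, black → 390; orange ×10^3 → 390000 Ω.
R2: yellow, brown → 41; orange ×10^3 → 41000 Ω.
Series: 390000 + 41000 = 431000 Ω.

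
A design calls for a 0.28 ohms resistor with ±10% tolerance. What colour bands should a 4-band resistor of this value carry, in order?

red, grey, silver, silver

0.28 Ω = 28 × 10^-2.
2 → red
8 → grey
Multiplier 10^-2 → silver.
±10% tolerance → silver.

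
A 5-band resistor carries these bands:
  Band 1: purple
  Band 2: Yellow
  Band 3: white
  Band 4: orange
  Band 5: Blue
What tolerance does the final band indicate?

±0.25%

The last band, blue, is the tolerance band.
Blue corresponds to ±0.25%.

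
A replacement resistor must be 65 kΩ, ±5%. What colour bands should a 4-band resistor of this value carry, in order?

65000 Ω = 65 × 10^3.
6 → blue
5 → green
Multiplier 10^3 → orange.
±5% tolerance → gold.

blue, green, orange, gold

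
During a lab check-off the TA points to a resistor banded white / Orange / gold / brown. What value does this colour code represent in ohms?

White → 9 (first significant figure)
Orange → 3 (second significant figure)
Gold → ×0.1 multiplier
93 × 0.1 = 9.3 Ω

9.3 Ω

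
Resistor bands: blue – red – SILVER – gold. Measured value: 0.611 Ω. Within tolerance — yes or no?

yes

Blue → 6 (first significant figure)
Red → 2 (second significant figure)
Silver → ×0.01 multiplier
Gold → ±5% tolerance
62 × 0.01 = 0.62 Ω
Allowed range: 0.589 Ω to 0.651 Ω.
0.611 Ω lies inside that range.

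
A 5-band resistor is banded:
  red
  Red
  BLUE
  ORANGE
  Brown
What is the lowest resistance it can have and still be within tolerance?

223740 Ω

Red → 2 (first significant figure)
Red → 2 (second significant figure)
Blue → 6 (third significant figure)
Orange → ×10^3 multiplier
Brown → ±1% tolerance
226 × 1000 = 226000 Ω
Lowest = 226000 × (1 − 1/100) = 223740 Ω.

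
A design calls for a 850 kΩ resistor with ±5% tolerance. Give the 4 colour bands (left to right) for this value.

850000 Ω = 85 × 10^4.
8 → grey
5 → green
Multiplier 10^4 → yellow.
±5% tolerance → gold.

grey, green, yellow, gold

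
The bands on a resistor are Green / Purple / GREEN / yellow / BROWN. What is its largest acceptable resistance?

Green → 5 (first significant figure)
Violet → 7 (second significant figure)
Green → 5 (third significant figure)
Yellow → ×10^4 multiplier
Brown → ±1% tolerance
575 × 10000 = 5750000 Ω
Largest = 5750000 × (1 + 1/100) = 5807500 Ω.

5807500 Ω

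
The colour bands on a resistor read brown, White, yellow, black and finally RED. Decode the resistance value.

Brown → 1 (first significant figure)
White → 9 (second significant figure)
Yellow → 4 (third significant figure)
Black → ×1 multiplier
194 × 1 = 194 Ω

194 Ω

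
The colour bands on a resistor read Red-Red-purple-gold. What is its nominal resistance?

Red → 2 (first significant figure)
Red → 2 (second significant figure)
Violet → ×10^7 multiplier
22 × 10000000 = 220000000 Ω

220000000 Ω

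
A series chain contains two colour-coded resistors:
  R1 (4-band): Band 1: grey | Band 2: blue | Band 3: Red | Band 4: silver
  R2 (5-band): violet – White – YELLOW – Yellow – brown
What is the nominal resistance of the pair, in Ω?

R1: grey, blue → 86; red ×10^2 → 8600 Ω.
R2: violet, white, yellow → 794; yellow ×10^4 → 7940000 Ω.
Series: 8600 + 7940000 = 7948600 Ω.

7948600 Ω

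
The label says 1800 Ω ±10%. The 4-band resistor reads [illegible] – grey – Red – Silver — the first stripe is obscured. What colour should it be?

brown

1800 Ω = 18 × 10^2.
The first band gives digit 1 of the significand, and 1 is brown.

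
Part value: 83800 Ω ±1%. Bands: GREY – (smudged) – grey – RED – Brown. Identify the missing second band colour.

orange

83800 Ω = 838 × 10^2.
The second band gives digit 3 of the significand, and 3 is orange.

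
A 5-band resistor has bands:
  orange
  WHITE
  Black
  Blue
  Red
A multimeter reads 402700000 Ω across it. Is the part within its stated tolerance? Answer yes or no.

Orange → 3 (first significant figure)
White → 9 (second significant figure)
Black → 0 (third significant figure)
Blue → ×10^6 multiplier
Red → ±2% tolerance
390 × 1000000 = 390000000 Ω
Allowed range: 382200000 Ω to 397800000 Ω.
402700000 Ω lies outside that range.

no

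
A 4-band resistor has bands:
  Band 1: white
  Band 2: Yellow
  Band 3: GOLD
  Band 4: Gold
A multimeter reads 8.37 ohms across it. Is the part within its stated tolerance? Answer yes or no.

White → 9 (first significant figure)
Yellow → 4 (second significant figure)
Gold → ×0.1 multiplier
Gold → ±5% tolerance
94 × 0.1 = 9.4 Ω
Allowed range: 8.93 Ω to 9.87 Ω.
8.37 ohms lies outside that range.

no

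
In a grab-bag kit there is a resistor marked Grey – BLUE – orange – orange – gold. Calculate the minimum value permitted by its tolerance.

819850 Ω

Grey → 8 (first significant figure)
Blue → 6 (second significant figure)
Orange → 3 (third significant figure)
Orange → ×10^3 multiplier
Gold → ±5% tolerance
863 × 1000 = 863000 Ω
Minimum = 863000 × (1 − 5/100) = 819850 Ω.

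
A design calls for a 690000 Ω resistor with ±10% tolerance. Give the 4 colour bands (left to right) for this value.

690000 Ω = 69 × 10^4.
6 → blue
9 → white
Multiplier 10^4 → yellow.
±10% tolerance → silver.

blue, white, yellow, silver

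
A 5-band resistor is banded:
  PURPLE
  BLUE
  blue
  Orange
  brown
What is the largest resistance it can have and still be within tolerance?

773660 Ω

Violet → 7 (first significant figure)
Blue → 6 (second significant figure)
Blue → 6 (third significant figure)
Orange → ×10^3 multiplier
Brown → ±1% tolerance
766 × 1000 = 766000 Ω
Largest = 766000 × (1 + 1/100) = 773660 Ω.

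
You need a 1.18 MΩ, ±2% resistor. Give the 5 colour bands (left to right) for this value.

brown, brown, grey, yellow, red

1180000 Ω = 118 × 10^4.
1 → brown
1 → brown
8 → grey
Multiplier 10^4 → yellow.
±2% tolerance → red.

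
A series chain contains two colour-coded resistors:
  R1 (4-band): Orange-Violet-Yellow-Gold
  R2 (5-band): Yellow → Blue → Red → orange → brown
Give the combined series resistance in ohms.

R1: orange, violet → 37; yellow ×10^4 → 370000 Ω.
R2: yellow, blue, red → 462; orange ×10^3 → 462000 Ω.
Series: 370000 + 462000 = 832000 Ω.

832000 Ω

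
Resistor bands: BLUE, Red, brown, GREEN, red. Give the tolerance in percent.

±2%

The last band, red, is the tolerance band.
Red corresponds to ±2%.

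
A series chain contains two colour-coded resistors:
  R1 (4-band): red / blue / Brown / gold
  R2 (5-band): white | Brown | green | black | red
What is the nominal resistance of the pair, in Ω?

1175 Ω

R1: red, blue → 26; brown ×10 → 260 Ω.
R2: white, brown, green → 915; black ×1 → 915 Ω.
Series: 260 + 915 = 1175 Ω.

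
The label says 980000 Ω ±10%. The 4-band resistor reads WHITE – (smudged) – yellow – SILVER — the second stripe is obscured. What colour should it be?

980000 Ω = 98 × 10^4.
The second band gives digit 8 of the significand, and 8 is grey.

grey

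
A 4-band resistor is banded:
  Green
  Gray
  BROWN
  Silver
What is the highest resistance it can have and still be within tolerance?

Green → 5 (first significant figure)
Grey → 8 (second significant figure)
Brown → ×10 multiplier
Silver → ±10% tolerance
58 × 10 = 580 Ω
Highest = 580 × (1 + 10/100) = 638 Ω.

638 Ω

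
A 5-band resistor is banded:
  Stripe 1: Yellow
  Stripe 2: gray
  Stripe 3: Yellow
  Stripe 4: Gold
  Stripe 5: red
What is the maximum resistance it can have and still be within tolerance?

49.368 Ω

Yellow → 4 (first significant figure)
Grey → 8 (second significant figure)
Yellow → 4 (third significant figure)
Gold → ×0.1 multiplier
Red → ±2% tolerance
484 × 0.1 = 48.4 Ω
Maximum = 48.4 × (1 + 2/100) = 49.368 Ω.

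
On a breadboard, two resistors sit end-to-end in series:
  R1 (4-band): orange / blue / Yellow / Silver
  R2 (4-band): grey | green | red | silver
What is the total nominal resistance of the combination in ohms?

368500 Ω

R1: orange, blue → 36; yellow ×10^4 → 360000 Ω.
R2: grey, green → 85; red ×10^2 → 8500 Ω.
Series: 360000 + 8500 = 368500 Ω.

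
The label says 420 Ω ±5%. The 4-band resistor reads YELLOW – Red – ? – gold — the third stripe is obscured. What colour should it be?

brown

420 Ω = 42 × 10^1.
The third band is the multiplier, 10^1, which is brown.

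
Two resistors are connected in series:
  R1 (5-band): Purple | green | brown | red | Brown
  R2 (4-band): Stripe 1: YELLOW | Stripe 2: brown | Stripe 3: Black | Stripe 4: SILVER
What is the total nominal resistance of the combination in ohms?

75141 Ω

R1: violet, green, brown → 751; red ×10^2 → 75100 Ω.
R2: yellow, brown → 41; black ×1 → 41 Ω.
Series: 75100 + 41 = 75141 Ω.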